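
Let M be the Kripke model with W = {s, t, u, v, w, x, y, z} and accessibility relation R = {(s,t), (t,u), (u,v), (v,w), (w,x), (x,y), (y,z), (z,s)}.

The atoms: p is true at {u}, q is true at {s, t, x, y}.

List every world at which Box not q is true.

s: successors {t}; not q there: t:F. ✗
t: successors {u}; not q there: u:T. ✓
u: successors {v}; not q there: v:T. ✓
v: successors {w}; not q there: w:T. ✓
w: successors {x}; not q there: x:F. ✗
x: successors {y}; not q there: y:F. ✗
y: successors {z}; not q there: z:T. ✓
z: successors {s}; not q there: s:F. ✗

{t, u, v, y}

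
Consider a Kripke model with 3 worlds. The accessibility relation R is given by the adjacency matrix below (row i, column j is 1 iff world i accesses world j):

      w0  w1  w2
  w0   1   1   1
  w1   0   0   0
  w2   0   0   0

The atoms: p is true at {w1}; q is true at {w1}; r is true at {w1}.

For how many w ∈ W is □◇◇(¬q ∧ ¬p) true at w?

2

w0: successors {w0, w1, w2}; ◇◇(¬q ∧ ¬p) there: w0:T, w1:F, w2:F. ✗
w1: no successors, so □◇◇(¬q ∧ ¬p) holds vacuously. ✓
w2: no successors, so □◇◇(¬q ∧ ¬p) holds vacuously. ✓
Satisfying worlds: {w1, w2}.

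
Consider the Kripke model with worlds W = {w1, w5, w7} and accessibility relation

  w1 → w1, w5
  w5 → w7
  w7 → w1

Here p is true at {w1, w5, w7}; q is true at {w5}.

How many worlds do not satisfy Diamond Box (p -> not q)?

1

w1: successors {w1, w5}; Box (p -> not q) there: w1:F, w5:T. ✓
w5: successors {w7}; Box (p -> not q) there: w7:T. ✓
w7: successors {w1}; Box (p -> not q) there: w1:F. ✗
Satisfying worlds: {w1, w5}.
So Diamond Box (p -> not q) fails at the other 1 world.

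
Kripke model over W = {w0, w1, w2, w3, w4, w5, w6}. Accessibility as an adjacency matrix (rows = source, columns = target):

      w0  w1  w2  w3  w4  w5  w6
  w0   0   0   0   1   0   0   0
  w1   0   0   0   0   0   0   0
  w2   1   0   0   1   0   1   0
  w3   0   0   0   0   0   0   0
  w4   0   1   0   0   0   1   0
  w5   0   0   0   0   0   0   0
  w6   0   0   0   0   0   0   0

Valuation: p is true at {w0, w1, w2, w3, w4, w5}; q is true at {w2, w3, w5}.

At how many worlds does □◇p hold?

w0: successors {w3}; ◇p there: w3:F. ✗
w1: no successors, so □◇p holds vacuously. ✓
w2: successors {w0, w3, w5}; ◇p there: w0:T, w3:F, w5:F. ✗
w3: no successors, so □◇p holds vacuously. ✓
w4: successors {w1, w5}; ◇p there: w1:F, w5:F. ✗
w5: no successors, so □◇p holds vacuously. ✓
w6: no successors, so □◇p holds vacuously. ✓
Satisfying worlds: {w1, w3, w5, w6}.

4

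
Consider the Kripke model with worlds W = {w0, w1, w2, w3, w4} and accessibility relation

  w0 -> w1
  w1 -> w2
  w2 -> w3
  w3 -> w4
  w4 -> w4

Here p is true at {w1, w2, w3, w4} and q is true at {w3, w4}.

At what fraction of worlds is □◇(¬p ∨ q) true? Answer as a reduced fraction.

4/5

w0: successors {w1}; ◇(¬p ∨ q) there: w1:F. ✗
w1: successors {w2}; ◇(¬p ∨ q) there: w2:T. ✓
w2: successors {w3}; ◇(¬p ∨ q) there: w3:T. ✓
w3: successors {w4}; ◇(¬p ∨ q) there: w4:T. ✓
w4: successors {w4}; ◇(¬p ∨ q) there: w4:T. ✓
That's 4 of 5 worlds, so 4/5.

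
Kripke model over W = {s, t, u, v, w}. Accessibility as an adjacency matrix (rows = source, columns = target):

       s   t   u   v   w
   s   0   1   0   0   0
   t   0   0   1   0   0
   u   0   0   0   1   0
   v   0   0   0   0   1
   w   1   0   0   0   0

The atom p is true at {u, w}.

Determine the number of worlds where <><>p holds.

2

s: successors {t}; <>p there: t:T. ✓
t: successors {u}; <>p there: u:F. ✗
u: successors {v}; <>p there: v:T. ✓
v: successors {w}; <>p there: w:F. ✗
w: successors {s}; <>p there: s:F. ✗
Satisfying worlds: {s, u}.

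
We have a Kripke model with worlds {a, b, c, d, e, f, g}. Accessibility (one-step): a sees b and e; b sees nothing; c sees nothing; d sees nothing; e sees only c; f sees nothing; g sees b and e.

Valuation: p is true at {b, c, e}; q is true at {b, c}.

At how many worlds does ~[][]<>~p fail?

a: [][]<>~p is F. ✓
b: [][]<>~p is T. ✗
c: [][]<>~p is T. ✗
d: [][]<>~p is T. ✗
e: [][]<>~p is T. ✗
f: [][]<>~p is T. ✗
g: [][]<>~p is F. ✓
Satisfying worlds: {a, g}.
So ~[][]<>~p fails at the other 5 worlds.

5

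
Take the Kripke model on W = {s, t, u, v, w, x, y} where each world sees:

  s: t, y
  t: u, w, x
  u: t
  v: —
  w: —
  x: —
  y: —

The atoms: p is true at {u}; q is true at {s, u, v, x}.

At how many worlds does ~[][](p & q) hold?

s: [][](p & q) is F. ✓
t: [][](p & q) is F. ✓
u: [][](p & q) is F. ✓
v: [][](p & q) is T. ✗
w: [][](p & q) is T. ✗
x: [][](p & q) is T. ✗
y: [][](p & q) is T. ✗
Satisfying worlds: {s, t, u}.

3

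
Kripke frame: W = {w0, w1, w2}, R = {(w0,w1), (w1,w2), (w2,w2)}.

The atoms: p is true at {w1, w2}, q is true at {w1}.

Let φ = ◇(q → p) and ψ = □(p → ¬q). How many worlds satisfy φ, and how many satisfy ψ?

For ◇(q → p):
w0: successors {w1}; q → p there: w1:T. ✓
w1: successors {w2}; q → p there: w2:T. ✓
w2: successors {w2}; q → p there: w2:T. ✓
— 3 worlds.
For □(p → ¬q):
w0: successors {w1}; p → ¬q there: w1:F. ✗
w1: successors {w2}; p → ¬q there: w2:T. ✓
w2: successors {w2}; p → ¬q there: w2:T. ✓
— 2 worlds.

3 and 2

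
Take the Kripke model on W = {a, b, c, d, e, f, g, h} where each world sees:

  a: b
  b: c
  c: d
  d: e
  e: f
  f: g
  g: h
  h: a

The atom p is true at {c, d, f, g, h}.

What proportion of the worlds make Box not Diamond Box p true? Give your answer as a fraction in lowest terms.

a: successors {b}; not Diamond Box p there: b:F. ✗
b: successors {c}; not Diamond Box p there: c:T. ✓
c: successors {d}; not Diamond Box p there: d:F. ✗
d: successors {e}; not Diamond Box p there: e:F. ✗
e: successors {f}; not Diamond Box p there: f:F. ✗
f: successors {g}; not Diamond Box p there: g:T. ✓
g: successors {h}; not Diamond Box p there: h:T. ✓
h: successors {a}; not Diamond Box p there: a:F. ✗
That's 3 of 8 worlds, so 3/8.

3/8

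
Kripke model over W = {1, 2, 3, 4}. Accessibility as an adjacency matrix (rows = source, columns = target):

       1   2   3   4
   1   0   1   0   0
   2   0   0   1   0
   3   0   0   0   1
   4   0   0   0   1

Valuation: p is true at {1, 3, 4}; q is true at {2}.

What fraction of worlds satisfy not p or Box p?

3/4

1: not p is F, Box p is F. ✗
2: not p is T, Box p is T. ✓
3: not p is F, Box p is T. ✓
4: not p is F, Box p is T. ✓
That's 3 of 4 worlds, so 3/4.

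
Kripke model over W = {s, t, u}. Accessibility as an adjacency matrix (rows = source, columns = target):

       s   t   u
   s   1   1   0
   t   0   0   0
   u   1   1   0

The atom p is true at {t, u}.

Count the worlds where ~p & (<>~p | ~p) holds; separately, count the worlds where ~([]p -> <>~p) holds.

For ~p & (<>~p | ~p):
s: ~p is T, <>~p | ~p is T. ✓
t: ~p is F, <>~p | ~p is F. ✗
u: ~p is F, <>~p | ~p is T. ✗
— 1 world.
For ~([]p -> <>~p):
s: []p -> <>~p is T. ✗
t: []p -> <>~p is F. ✓
u: []p -> <>~p is T. ✗
— 1 world.

1 and 1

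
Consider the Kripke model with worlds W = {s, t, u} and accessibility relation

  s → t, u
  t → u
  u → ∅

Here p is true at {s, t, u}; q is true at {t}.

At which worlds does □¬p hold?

s: successors {t, u}; ¬p there: t:F, u:F. ✗
t: successors {u}; ¬p there: u:F. ✗
u: no successors, so □¬p holds vacuously. ✓

{u}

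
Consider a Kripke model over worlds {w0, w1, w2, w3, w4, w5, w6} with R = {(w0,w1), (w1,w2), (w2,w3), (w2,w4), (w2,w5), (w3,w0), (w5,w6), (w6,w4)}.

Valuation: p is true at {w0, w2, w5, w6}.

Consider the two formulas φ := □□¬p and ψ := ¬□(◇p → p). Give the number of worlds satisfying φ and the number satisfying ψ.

For □□¬p:
w0: successors {w1}; □¬p there: w1:F. ✗
w1: successors {w2}; □¬p there: w2:F. ✗
w2: successors {w3, w4, w5}; □¬p there: w3:F, w4:T, w5:F. ✗
w3: successors {w0}; □¬p there: w0:T. ✓
w4: no successors, so □□¬p holds vacuously. ✓
w5: successors {w6}; □¬p there: w6:T. ✓
w6: successors {w4}; □¬p there: w4:T. ✓
— 4 worlds.
For ¬□(◇p → p):
w0: □(◇p → p) is F. ✓
w1: □(◇p → p) is T. ✗
w2: □(◇p → p) is F. ✓
w3: □(◇p → p) is T. ✗
w4: □(◇p → p) is T. ✗
w5: □(◇p → p) is T. ✗
w6: □(◇p → p) is T. ✗
— 2 worlds.

4 and 2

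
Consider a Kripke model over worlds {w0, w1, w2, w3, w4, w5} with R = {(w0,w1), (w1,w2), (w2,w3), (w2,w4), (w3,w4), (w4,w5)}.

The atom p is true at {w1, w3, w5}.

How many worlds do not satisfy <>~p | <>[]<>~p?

w0: <>~p is F, <>[]<>~p is T. ✓
w1: <>~p is T, <>[]<>~p is F. ✓
w2: <>~p is T, <>[]<>~p is F. ✓
w3: <>~p is T, <>[]<>~p is F. ✓
w4: <>~p is F, <>[]<>~p is T. ✓
w5: <>~p is F, <>[]<>~p is F. ✗
Satisfying worlds: {w0, w1, w2, w3, w4}.
So <>~p | <>[]<>~p fails at the other 1 world.

1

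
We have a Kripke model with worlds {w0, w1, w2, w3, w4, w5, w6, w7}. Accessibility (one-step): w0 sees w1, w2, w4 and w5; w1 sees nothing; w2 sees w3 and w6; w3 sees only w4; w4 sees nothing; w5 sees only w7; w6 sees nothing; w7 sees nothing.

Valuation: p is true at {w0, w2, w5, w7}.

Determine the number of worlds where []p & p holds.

2

w0: []p is F, p is T. ✗
w1: []p is T, p is F. ✗
w2: []p is F, p is T. ✗
w3: []p is F, p is F. ✗
w4: []p is T, p is F. ✗
w5: []p is T, p is T. ✓
w6: []p is T, p is F. ✗
w7: []p is T, p is T. ✓
Satisfying worlds: {w5, w7}.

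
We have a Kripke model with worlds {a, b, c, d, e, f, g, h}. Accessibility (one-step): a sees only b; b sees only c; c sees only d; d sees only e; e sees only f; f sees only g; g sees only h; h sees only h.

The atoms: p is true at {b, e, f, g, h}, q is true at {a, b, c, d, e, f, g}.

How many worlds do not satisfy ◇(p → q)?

2

a: successors {b}; p → q there: b:T. ✓
b: successors {c}; p → q there: c:T. ✓
c: successors {d}; p → q there: d:T. ✓
d: successors {e}; p → q there: e:T. ✓
e: successors {f}; p → q there: f:T. ✓
f: successors {g}; p → q there: g:T. ✓
g: successors {h}; p → q there: h:F. ✗
h: successors {h}; p → q there: h:F. ✗
Satisfying worlds: {a, b, c, d, e, f}.
So ◇(p → q) fails at the other 2 worlds.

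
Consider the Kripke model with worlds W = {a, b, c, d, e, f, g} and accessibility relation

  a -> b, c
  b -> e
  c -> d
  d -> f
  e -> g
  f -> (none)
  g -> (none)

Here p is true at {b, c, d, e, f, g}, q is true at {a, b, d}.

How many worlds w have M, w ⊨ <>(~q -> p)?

a: successors {b, c}; ~q -> p there: b:T, c:T. ✓
b: successors {e}; ~q -> p there: e:T. ✓
c: successors {d}; ~q -> p there: d:T. ✓
d: successors {f}; ~q -> p there: f:T. ✓
e: successors {g}; ~q -> p there: g:T. ✓
f: no successors, so <>(~q -> p) fails. ✗
g: no successors, so <>(~q -> p) fails. ✗
Satisfying worlds: {a, b, c, d, e}.

5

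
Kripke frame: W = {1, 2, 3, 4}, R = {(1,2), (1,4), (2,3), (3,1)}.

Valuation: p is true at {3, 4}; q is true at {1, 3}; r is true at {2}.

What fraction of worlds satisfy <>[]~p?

1: successors {2, 4}; []~p there: 2:F, 4:T. ✓
2: successors {3}; []~p there: 3:T. ✓
3: successors {1}; []~p there: 1:F. ✗
4: no successors, so <>[]~p fails. ✗
That's 2 of 4 worlds, so 2/4 = 1/2.

1/2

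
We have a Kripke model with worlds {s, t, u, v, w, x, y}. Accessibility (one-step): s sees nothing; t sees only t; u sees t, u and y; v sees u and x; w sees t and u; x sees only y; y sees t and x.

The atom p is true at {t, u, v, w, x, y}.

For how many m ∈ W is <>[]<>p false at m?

s: no successors, so <>[]<>p fails. ✗
t: successors {t}; []<>p there: t:T. ✓
u: successors {t, u, y}; []<>p there: t:T, u:T, y:T. ✓
v: successors {u, x}; []<>p there: u:T, x:T. ✓
w: successors {t, u}; []<>p there: t:T, u:T. ✓
x: successors {y}; []<>p there: y:T. ✓
y: successors {t, x}; []<>p there: t:T, x:T. ✓
Satisfying worlds: {t, u, v, w, x, y}.
So <>[]<>p fails at the other 1 world.

1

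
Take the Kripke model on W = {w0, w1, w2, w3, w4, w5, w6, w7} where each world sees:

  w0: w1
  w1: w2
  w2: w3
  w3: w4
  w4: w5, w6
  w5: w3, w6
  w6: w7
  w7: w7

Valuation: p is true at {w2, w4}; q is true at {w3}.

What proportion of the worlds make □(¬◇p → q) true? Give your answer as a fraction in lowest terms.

1/4

w0: successors {w1}; ¬◇p → q there: w1:T. ✓
w1: successors {w2}; ¬◇p → q there: w2:F. ✗
w2: successors {w3}; ¬◇p → q there: w3:T. ✓
w3: successors {w4}; ¬◇p → q there: w4:F. ✗
w4: successors {w5, w6}; ¬◇p → q there: w5:F, w6:F. ✗
w5: successors {w3, w6}; ¬◇p → q there: w3:T, w6:F. ✗
w6: successors {w7}; ¬◇p → q there: w7:F. ✗
w7: successors {w7}; ¬◇p → q there: w7:F. ✗
That's 2 of 8 worlds, so 2/8 = 1/4.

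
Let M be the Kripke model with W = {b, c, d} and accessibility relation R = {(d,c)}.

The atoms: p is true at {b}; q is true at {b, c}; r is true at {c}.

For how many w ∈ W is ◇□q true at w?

1

b: no successors, so ◇□q fails. ✗
c: no successors, so ◇□q fails. ✗
d: successors {c}; □q there: c:T. ✓
Satisfying worlds: {d}.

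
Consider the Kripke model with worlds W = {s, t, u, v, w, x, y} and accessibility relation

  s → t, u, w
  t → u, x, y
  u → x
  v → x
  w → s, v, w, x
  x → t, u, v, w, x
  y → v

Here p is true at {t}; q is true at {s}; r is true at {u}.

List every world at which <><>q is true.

s: successors {t, u, w}; <>q there: t:F, u:F, w:T. ✓
t: successors {u, x, y}; <>q there: u:F, x:F, y:F. ✗
u: successors {x}; <>q there: x:F. ✗
v: successors {x}; <>q there: x:F. ✗
w: successors {s, v, w, x}; <>q there: s:F, v:F, w:T, x:F. ✓
x: successors {t, u, v, w, x}; <>q there: t:F, u:F, v:F, w:T, x:F. ✓
y: successors {v}; <>q there: v:F. ✗

{s, w, x}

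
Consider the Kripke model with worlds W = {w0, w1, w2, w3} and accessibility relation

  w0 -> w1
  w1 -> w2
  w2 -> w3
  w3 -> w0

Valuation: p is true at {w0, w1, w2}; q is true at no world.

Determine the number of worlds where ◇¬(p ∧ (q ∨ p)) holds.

w0: successors {w1}; ¬(p ∧ (q ∨ p)) there: w1:F. ✗
w1: successors {w2}; ¬(p ∧ (q ∨ p)) there: w2:F. ✗
w2: successors {w3}; ¬(p ∧ (q ∨ p)) there: w3:T. ✓
w3: successors {w0}; ¬(p ∧ (q ∨ p)) there: w0:F. ✗
Satisfying worlds: {w2}.

1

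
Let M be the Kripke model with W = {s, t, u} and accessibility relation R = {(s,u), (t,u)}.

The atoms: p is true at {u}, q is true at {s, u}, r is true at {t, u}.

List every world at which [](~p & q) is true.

s: successors {u}; ~p & q there: u:F. ✗
t: successors {u}; ~p & q there: u:F. ✗
u: no successors, so [](~p & q) holds vacuously. ✓

{u}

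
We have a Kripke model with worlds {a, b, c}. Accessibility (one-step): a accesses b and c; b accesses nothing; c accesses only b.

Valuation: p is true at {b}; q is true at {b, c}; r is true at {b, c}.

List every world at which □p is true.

{b, c}

a: successors {b, c}; p there: b:T, c:F. ✗
b: no successors, so □p holds vacuously. ✓
c: successors {b}; p there: b:T. ✓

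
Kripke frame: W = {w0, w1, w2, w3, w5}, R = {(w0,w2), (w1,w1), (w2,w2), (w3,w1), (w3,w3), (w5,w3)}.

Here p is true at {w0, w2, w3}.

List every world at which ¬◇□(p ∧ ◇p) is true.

w0: ◇□(p ∧ ◇p) is T. ✗
w1: ◇□(p ∧ ◇p) is F. ✓
w2: ◇□(p ∧ ◇p) is T. ✗
w3: ◇□(p ∧ ◇p) is F. ✓
w5: ◇□(p ∧ ◇p) is F. ✓

{w1, w3, w5}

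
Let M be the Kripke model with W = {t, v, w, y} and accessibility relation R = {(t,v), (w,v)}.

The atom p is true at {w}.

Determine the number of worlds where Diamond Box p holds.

2

t: successors {v}; Box p there: v:T. ✓
v: no successors, so Diamond Box p fails. ✗
w: successors {v}; Box p there: v:T. ✓
y: no successors, so Diamond Box p fails. ✗
Satisfying worlds: {t, w}.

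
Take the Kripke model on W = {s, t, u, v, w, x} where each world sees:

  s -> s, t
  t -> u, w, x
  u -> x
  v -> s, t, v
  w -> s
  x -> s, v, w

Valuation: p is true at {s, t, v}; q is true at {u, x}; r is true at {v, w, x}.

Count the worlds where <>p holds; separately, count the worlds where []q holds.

4 and 1

For <>p:
s: successors {s, t}; p there: s:T, t:T. ✓
t: successors {u, w, x}; p there: u:F, w:F, x:F. ✗
u: successors {x}; p there: x:F. ✗
v: successors {s, t, v}; p there: s:T, t:T, v:T. ✓
w: successors {s}; p there: s:T. ✓
x: successors {s, v, w}; p there: s:T, v:T, w:F. ✓
— 4 worlds.
For []q:
s: successors {s, t}; q there: s:F, t:F. ✗
t: successors {u, w, x}; q there: u:T, w:F, x:T. ✗
u: successors {x}; q there: x:T. ✓
v: successors {s, t, v}; q there: s:F, t:F, v:F. ✗
w: successors {s}; q there: s:F. ✗
x: successors {s, v, w}; q there: s:F, v:F, w:F. ✗
— 1 world.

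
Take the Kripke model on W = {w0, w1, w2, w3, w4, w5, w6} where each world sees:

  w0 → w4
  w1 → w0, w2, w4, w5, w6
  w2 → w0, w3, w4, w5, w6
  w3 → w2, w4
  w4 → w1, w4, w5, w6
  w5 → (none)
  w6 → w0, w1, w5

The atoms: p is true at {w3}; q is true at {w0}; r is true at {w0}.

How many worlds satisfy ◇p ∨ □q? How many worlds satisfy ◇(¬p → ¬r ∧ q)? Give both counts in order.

2 and 1

For ◇p ∨ □q:
w0: ◇p is F, □q is F. ✗
w1: ◇p is F, □q is F. ✗
w2: ◇p is T, □q is F. ✓
w3: ◇p is F, □q is F. ✗
w4: ◇p is F, □q is F. ✗
w5: ◇p is F, □q is T. ✓
w6: ◇p is F, □q is F. ✗
— 2 worlds.
For ◇(¬p → ¬r ∧ q):
w0: successors {w4}; ¬p → ¬r ∧ q there: w4:F. ✗
w1: successors {w0, w2, w4, w5, w6}; ¬p → ¬r ∧ q there: w0:F, w2:F, w4:F, w5:F, w6:F. ✗
w2: successors {w0, w3, w4, w5, w6}; ¬p → ¬r ∧ q there: w0:F, w3:T, w4:F, w5:F, w6:F. ✓
w3: successors {w2, w4}; ¬p → ¬r ∧ q there: w2:F, w4:F. ✗
w4: successors {w1, w4, w5, w6}; ¬p → ¬r ∧ q there: w1:F, w4:F, w5:F, w6:F. ✗
w5: no successors, so ◇(¬p → ¬r ∧ q) fails. ✗
w6: successors {w0, w1, w5}; ¬p → ¬r ∧ q there: w0:F, w1:F, w5:F. ✗
— 1 world.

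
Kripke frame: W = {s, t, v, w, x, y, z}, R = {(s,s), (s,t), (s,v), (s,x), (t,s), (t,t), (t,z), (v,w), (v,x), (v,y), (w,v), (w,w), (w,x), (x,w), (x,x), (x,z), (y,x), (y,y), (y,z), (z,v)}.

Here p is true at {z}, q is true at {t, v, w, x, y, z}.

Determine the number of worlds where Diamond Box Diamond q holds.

s: successors {s, t, v, x}; Box Diamond q there: s:T, t:T, v:T, x:T. ✓
t: successors {s, t, z}; Box Diamond q there: s:T, t:T, z:T. ✓
v: successors {w, x, y}; Box Diamond q there: w:T, x:T, y:T. ✓
w: successors {v, w, x}; Box Diamond q there: v:T, w:T, x:T. ✓
x: successors {w, x, z}; Box Diamond q there: w:T, x:T, z:T. ✓
y: successors {x, y, z}; Box Diamond q there: x:T, y:T, z:T. ✓
z: successors {v}; Box Diamond q there: v:T. ✓
Satisfying worlds: {s, t, v, w, x, y, z}.

7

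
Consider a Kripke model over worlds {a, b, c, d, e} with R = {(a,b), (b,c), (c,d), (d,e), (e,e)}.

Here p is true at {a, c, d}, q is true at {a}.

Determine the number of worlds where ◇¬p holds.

a: successors {b}; ¬p there: b:T. ✓
b: successors {c}; ¬p there: c:F. ✗
c: successors {d}; ¬p there: d:F. ✗
d: successors {e}; ¬p there: e:T. ✓
e: successors {e}; ¬p there: e:T. ✓
Satisfying worlds: {a, d, e}.

3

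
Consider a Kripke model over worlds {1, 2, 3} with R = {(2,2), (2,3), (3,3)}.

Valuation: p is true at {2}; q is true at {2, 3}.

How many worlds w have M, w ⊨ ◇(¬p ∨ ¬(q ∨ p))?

2

1: no successors, so ◇(¬p ∨ ¬(q ∨ p)) fails. ✗
2: successors {2, 3}; ¬p ∨ ¬(q ∨ p) there: 2:F, 3:T. ✓
3: successors {3}; ¬p ∨ ¬(q ∨ p) there: 3:T. ✓
Satisfying worlds: {2, 3}.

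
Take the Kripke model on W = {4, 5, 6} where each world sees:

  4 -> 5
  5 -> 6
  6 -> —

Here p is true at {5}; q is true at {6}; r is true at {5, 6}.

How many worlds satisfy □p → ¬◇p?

2

4: □p is T, ¬◇p is F. ✗
5: □p is F, ¬◇p is T. ✓
6: □p is T, ¬◇p is T. ✓
Satisfying worlds: {5, 6}.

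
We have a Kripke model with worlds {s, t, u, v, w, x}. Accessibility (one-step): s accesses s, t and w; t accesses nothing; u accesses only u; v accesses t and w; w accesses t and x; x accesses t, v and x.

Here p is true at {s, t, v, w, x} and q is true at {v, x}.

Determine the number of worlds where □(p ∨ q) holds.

s: successors {s, t, w}; p ∨ q there: s:T, t:T, w:T. ✓
t: no successors, so □(p ∨ q) holds vacuously. ✓
u: successors {u}; p ∨ q there: u:F. ✗
v: successors {t, w}; p ∨ q there: t:T, w:T. ✓
w: successors {t, x}; p ∨ q there: t:T, x:T. ✓
x: successors {t, v, x}; p ∨ q there: t:T, v:T, x:T. ✓
Satisfying worlds: {s, t, v, w, x}.

5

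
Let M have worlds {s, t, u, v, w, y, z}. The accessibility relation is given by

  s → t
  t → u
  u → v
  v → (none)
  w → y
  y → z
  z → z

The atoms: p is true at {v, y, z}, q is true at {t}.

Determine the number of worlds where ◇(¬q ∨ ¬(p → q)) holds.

s: successors {t}; ¬q ∨ ¬(p → q) there: t:F. ✗
t: successors {u}; ¬q ∨ ¬(p → q) there: u:T. ✓
u: successors {v}; ¬q ∨ ¬(p → q) there: v:T. ✓
v: no successors, so ◇(¬q ∨ ¬(p → q)) fails. ✗
w: successors {y}; ¬q ∨ ¬(p → q) there: y:T. ✓
y: successors {z}; ¬q ∨ ¬(p → q) there: z:T. ✓
z: successors {z}; ¬q ∨ ¬(p → q) there: z:T. ✓
Satisfying worlds: {t, u, w, y, z}.

5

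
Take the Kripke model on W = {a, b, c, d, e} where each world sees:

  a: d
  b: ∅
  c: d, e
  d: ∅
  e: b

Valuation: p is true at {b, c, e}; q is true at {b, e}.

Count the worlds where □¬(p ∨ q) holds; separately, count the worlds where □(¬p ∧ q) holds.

For □¬(p ∨ q):
a: successors {d}; ¬(p ∨ q) there: d:T. ✓
b: no successors, so □¬(p ∨ q) holds vacuously. ✓
c: successors {d, e}; ¬(p ∨ q) there: d:T, e:F. ✗
d: no successors, so □¬(p ∨ q) holds vacuously. ✓
e: successors {b}; ¬(p ∨ q) there: b:F. ✗
— 3 worlds.
For □(¬p ∧ q):
a: successors {d}; ¬p ∧ q there: d:F. ✗
b: no successors, so □(¬p ∧ q) holds vacuously. ✓
c: successors {d, e}; ¬p ∧ q there: d:F, e:F. ✗
d: no successors, so □(¬p ∧ q) holds vacuously. ✓
e: successors {b}; ¬p ∧ q there: b:F. ✗
— 2 worlds.

3 and 2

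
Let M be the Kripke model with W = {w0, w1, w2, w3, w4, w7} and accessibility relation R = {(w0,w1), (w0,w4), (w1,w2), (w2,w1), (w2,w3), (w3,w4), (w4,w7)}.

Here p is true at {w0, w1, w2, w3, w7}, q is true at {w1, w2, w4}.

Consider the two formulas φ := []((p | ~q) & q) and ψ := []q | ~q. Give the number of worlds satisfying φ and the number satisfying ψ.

For []((p | ~q) & q):
w0: successors {w1, w4}; (p | ~q) & q there: w1:T, w4:F. ✗
w1: successors {w2}; (p | ~q) & q there: w2:T. ✓
w2: successors {w1, w3}; (p | ~q) & q there: w1:T, w3:F. ✗
w3: successors {w4}; (p | ~q) & q there: w4:F. ✗
w4: successors {w7}; (p | ~q) & q there: w7:F. ✗
w7: no successors, so []((p | ~q) & q) holds vacuously. ✓
— 2 worlds.
For []q | ~q:
w0: []q is T, ~q is T. ✓
w1: []q is T, ~q is F. ✓
w2: []q is F, ~q is F. ✗
w3: []q is T, ~q is T. ✓
w4: []q is F, ~q is F. ✗
w7: []q is T, ~q is T. ✓
— 4 worlds.

2 and 4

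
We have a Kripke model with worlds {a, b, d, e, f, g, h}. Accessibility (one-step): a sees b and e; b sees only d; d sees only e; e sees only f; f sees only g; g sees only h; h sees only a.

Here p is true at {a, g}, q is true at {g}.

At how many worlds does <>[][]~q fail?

a: successors {b, e}; [][]~q there: b:T, e:F. ✓
b: successors {d}; [][]~q there: d:T. ✓
d: successors {e}; [][]~q there: e:F. ✗
e: successors {f}; [][]~q there: f:T. ✓
f: successors {g}; [][]~q there: g:T. ✓
g: successors {h}; [][]~q there: h:T. ✓
h: successors {a}; [][]~q there: a:T. ✓
Satisfying worlds: {a, b, e, f, g, h}.
So <>[][]~q fails at the other 1 world.

1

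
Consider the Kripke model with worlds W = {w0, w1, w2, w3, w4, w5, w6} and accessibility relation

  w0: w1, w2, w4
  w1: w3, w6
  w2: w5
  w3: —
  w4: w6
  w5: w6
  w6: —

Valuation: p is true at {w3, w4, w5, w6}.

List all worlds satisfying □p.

w0: successors {w1, w2, w4}; p there: w1:F, w2:F, w4:T. ✗
w1: successors {w3, w6}; p there: w3:T, w6:T. ✓
w2: successors {w5}; p there: w5:T. ✓
w3: no successors, so □p holds vacuously. ✓
w4: successors {w6}; p there: w6:T. ✓
w5: successors {w6}; p there: w6:T. ✓
w6: no successors, so □p holds vacuously. ✓

{w1, w2, w3, w4, w5, w6}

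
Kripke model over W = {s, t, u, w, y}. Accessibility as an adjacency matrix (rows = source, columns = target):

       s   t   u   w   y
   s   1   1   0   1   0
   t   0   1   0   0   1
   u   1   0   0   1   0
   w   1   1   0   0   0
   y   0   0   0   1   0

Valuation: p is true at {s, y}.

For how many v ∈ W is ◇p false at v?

1

s: successors {s, t, w}; p there: s:T, t:F, w:F. ✓
t: successors {t, y}; p there: t:F, y:T. ✓
u: successors {s, w}; p there: s:T, w:F. ✓
w: successors {s, t}; p there: s:T, t:F. ✓
y: successors {w}; p there: w:F. ✗
Satisfying worlds: {s, t, u, w}.
So ◇p fails at the other 1 world.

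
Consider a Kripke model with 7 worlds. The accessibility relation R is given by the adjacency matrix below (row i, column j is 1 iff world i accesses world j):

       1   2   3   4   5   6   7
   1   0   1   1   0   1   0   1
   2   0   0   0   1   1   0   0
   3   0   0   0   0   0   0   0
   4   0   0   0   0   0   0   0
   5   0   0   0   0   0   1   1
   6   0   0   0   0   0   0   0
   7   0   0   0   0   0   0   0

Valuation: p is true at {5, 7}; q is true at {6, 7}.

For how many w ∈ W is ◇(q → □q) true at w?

3

1: successors {2, 3, 5, 7}; q → □q there: 2:T, 3:T, 5:T, 7:T. ✓
2: successors {4, 5}; q → □q there: 4:T, 5:T. ✓
3: no successors, so ◇(q → □q) fails. ✗
4: no successors, so ◇(q → □q) fails. ✗
5: successors {6, 7}; q → □q there: 6:T, 7:T. ✓
6: no successors, so ◇(q → □q) fails. ✗
7: no successors, so ◇(q → □q) fails. ✗
Satisfying worlds: {1, 2, 5}.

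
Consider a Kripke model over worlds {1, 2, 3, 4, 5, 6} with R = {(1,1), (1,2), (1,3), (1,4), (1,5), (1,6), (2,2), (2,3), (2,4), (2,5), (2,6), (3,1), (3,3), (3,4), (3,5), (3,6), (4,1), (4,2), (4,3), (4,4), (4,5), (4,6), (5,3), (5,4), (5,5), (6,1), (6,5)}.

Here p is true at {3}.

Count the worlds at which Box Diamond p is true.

1: successors {1, 2, 3, 4, 5, 6}; Diamond p there: 1:T, 2:T, 3:T, 4:T, 5:T, 6:F. ✗
2: successors {2, 3, 4, 5, 6}; Diamond p there: 2:T, 3:T, 4:T, 5:T, 6:F. ✗
3: successors {1, 3, 4, 5, 6}; Diamond p there: 1:T, 3:T, 4:T, 5:T, 6:F. ✗
4: successors {1, 2, 3, 4, 5, 6}; Diamond p there: 1:T, 2:T, 3:T, 4:T, 5:T, 6:F. ✗
5: successors {3, 4, 5}; Diamond p there: 3:T, 4:T, 5:T. ✓
6: successors {1, 5}; Diamond p there: 1:T, 5:T. ✓
Satisfying worlds: {5, 6}.

2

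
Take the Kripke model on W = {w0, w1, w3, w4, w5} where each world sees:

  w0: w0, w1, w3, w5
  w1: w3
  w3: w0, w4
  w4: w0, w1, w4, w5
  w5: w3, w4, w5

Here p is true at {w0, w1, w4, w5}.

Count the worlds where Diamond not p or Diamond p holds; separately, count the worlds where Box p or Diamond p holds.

5 and 4

For Diamond not p or Diamond p:
w0: Diamond not p is T, Diamond p is T. ✓
w1: Diamond not p is T, Diamond p is F. ✓
w3: Diamond not p is F, Diamond p is T. ✓
w4: Diamond not p is F, Diamond p is T. ✓
w5: Diamond not p is T, Diamond p is T. ✓
— 5 worlds.
For Box p or Diamond p:
w0: Box p is F, Diamond p is T. ✓
w1: Box p is F, Diamond p is F. ✗
w3: Box p is T, Diamond p is T. ✓
w4: Box p is T, Diamond p is T. ✓
w5: Box p is F, Diamond p is T. ✓
— 4 worlds.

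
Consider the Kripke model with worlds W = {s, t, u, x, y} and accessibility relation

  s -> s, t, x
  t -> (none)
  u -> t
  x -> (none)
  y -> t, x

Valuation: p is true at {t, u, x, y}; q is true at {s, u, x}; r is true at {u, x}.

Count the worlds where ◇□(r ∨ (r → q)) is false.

s: successors {s, t, x}; □(r ∨ (r → q)) there: s:T, t:T, x:T. ✓
t: no successors, so ◇□(r ∨ (r → q)) fails. ✗
u: successors {t}; □(r ∨ (r → q)) there: t:T. ✓
x: no successors, so ◇□(r ∨ (r → q)) fails. ✗
y: successors {t, x}; □(r ∨ (r → q)) there: t:T, x:T. ✓
Satisfying worlds: {s, u, y}.
So ◇□(r ∨ (r → q)) fails at the other 2 worlds.

2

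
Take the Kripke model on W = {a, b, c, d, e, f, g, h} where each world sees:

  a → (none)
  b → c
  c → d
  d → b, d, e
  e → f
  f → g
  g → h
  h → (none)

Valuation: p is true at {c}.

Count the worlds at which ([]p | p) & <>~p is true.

a: []p | p is T, <>~p is F. ✗
b: []p | p is T, <>~p is F. ✗
c: []p | p is T, <>~p is T. ✓
d: []p | p is F, <>~p is T. ✗
e: []p | p is F, <>~p is T. ✗
f: []p | p is F, <>~p is T. ✗
g: []p | p is F, <>~p is T. ✗
h: []p | p is T, <>~p is F. ✗
Satisfying worlds: {c}.

1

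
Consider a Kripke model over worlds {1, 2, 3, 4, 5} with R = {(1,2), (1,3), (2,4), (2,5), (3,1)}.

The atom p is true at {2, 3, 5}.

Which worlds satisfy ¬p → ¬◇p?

{2, 3, 4, 5}

1: ¬p is T, ¬◇p is F. ✗
2: ¬p is F, ¬◇p is F. ✓
3: ¬p is F, ¬◇p is T. ✓
4: ¬p is T, ¬◇p is T. ✓
5: ¬p is F, ¬◇p is T. ✓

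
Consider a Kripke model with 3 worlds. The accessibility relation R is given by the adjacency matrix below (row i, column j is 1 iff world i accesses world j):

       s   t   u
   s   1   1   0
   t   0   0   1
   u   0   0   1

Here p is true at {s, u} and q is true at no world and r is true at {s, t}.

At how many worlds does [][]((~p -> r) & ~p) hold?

s: successors {s, t}; []((~p -> r) & ~p) there: s:F, t:F. ✗
t: successors {u}; []((~p -> r) & ~p) there: u:F. ✗
u: successors {u}; []((~p -> r) & ~p) there: u:F. ✗
Satisfying worlds: ∅.

0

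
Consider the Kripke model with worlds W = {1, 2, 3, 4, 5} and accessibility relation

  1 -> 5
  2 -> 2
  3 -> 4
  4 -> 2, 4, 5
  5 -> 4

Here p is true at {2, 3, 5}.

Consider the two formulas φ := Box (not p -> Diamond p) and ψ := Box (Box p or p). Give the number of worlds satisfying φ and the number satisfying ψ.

For Box (not p -> Diamond p):
1: successors {5}; not p -> Diamond p there: 5:T. ✓
2: successors {2}; not p -> Diamond p there: 2:T. ✓
3: successors {4}; not p -> Diamond p there: 4:T. ✓
4: successors {2, 4, 5}; not p -> Diamond p there: 2:T, 4:T, 5:T. ✓
5: successors {4}; not p -> Diamond p there: 4:T. ✓
— 5 worlds.
For Box (Box p or p):
1: successors {5}; Box p or p there: 5:T. ✓
2: successors {2}; Box p or p there: 2:T. ✓
3: successors {4}; Box p or p there: 4:F. ✗
4: successors {2, 4, 5}; Box p or p there: 2:T, 4:F, 5:T. ✗
5: successors {4}; Box p or p there: 4:F. ✗
— 2 worlds.

5 and 2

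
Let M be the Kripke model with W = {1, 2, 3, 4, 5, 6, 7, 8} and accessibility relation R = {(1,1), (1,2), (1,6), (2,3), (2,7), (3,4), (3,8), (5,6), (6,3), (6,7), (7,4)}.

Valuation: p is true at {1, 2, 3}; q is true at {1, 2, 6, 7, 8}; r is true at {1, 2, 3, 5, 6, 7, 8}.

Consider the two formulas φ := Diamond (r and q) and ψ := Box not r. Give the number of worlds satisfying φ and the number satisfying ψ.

For Diamond (r and q):
1: successors {1, 2, 6}; r and q there: 1:T, 2:T, 6:T. ✓
2: successors {3, 7}; r and q there: 3:F, 7:T. ✓
3: successors {4, 8}; r and q there: 4:F, 8:T. ✓
4: no successors, so Diamond (r and q) fails. ✗
5: successors {6}; r and q there: 6:T. ✓
6: successors {3, 7}; r and q there: 3:F, 7:T. ✓
7: successors {4}; r and q there: 4:F. ✗
8: no successors, so Diamond (r and q) fails. ✗
— 5 worlds.
For Box not r:
1: successors {1, 2, 6}; not r there: 1:F, 2:F, 6:F. ✗
2: successors {3, 7}; not r there: 3:F, 7:F. ✗
3: successors {4, 8}; not r there: 4:T, 8:F. ✗
4: no successors, so Box not r holds vacuously. ✓
5: successors {6}; not r there: 6:F. ✗
6: successors {3, 7}; not r there: 3:F, 7:F. ✗
7: successors {4}; not r there: 4:T. ✓
8: no successors, so Box not r holds vacuously. ✓
— 3 worlds.

5 and 3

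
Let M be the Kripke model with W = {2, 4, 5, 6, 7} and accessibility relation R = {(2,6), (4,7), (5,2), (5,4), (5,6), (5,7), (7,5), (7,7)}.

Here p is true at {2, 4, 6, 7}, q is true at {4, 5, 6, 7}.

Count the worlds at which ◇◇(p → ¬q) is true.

2: successors {6}; ◇(p → ¬q) there: 6:F. ✗
4: successors {7}; ◇(p → ¬q) there: 7:T. ✓
5: successors {2, 4, 6, 7}; ◇(p → ¬q) there: 2:F, 4:F, 6:F, 7:T. ✓
6: no successors, so ◇◇(p → ¬q) fails. ✗
7: successors {5, 7}; ◇(p → ¬q) there: 5:T, 7:T. ✓
Satisfying worlds: {4, 5, 7}.

3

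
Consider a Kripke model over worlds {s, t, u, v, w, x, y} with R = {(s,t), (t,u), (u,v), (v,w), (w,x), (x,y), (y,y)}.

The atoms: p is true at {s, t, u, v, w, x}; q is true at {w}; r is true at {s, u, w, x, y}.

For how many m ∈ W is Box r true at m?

5

s: successors {t}; r there: t:F. ✗
t: successors {u}; r there: u:T. ✓
u: successors {v}; r there: v:F. ✗
v: successors {w}; r there: w:T. ✓
w: successors {x}; r there: x:T. ✓
x: successors {y}; r there: y:T. ✓
y: successors {y}; r there: y:T. ✓
Satisfying worlds: {t, v, w, x, y}.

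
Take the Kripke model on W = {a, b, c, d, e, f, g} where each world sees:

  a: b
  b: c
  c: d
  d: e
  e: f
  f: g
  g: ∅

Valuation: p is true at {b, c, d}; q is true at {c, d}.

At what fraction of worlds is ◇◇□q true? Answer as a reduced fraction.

a: successors {b}; ◇□q there: b:T. ✓
b: successors {c}; ◇□q there: c:F. ✗
c: successors {d}; ◇□q there: d:F. ✗
d: successors {e}; ◇□q there: e:F. ✗
e: successors {f}; ◇□q there: f:T. ✓
f: successors {g}; ◇□q there: g:F. ✗
g: no successors, so ◇◇□q fails. ✗
That's 2 of 7 worlds, so 2/7.

2/7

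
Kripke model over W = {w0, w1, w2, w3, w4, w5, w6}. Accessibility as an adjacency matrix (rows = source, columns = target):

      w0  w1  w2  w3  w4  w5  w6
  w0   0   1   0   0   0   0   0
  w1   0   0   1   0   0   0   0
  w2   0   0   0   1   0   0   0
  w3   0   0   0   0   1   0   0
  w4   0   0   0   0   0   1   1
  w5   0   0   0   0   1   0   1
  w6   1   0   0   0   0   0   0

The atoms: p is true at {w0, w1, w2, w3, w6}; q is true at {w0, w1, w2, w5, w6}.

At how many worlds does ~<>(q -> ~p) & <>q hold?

w0: ~<>(q -> ~p) is T, <>q is T. ✓
w1: ~<>(q -> ~p) is T, <>q is T. ✓
w2: ~<>(q -> ~p) is F, <>q is F. ✗
w3: ~<>(q -> ~p) is F, <>q is F. ✗
w4: ~<>(q -> ~p) is F, <>q is T. ✗
w5: ~<>(q -> ~p) is F, <>q is T. ✗
w6: ~<>(q -> ~p) is T, <>q is T. ✓
Satisfying worlds: {w0, w1, w6}.

3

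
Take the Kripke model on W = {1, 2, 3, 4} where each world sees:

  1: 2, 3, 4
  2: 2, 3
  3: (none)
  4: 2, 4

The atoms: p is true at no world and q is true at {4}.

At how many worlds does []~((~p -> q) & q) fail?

1: successors {2, 3, 4}; ~((~p -> q) & q) there: 2:T, 3:T, 4:F. ✗
2: successors {2, 3}; ~((~p -> q) & q) there: 2:T, 3:T. ✓
3: no successors, so []~((~p -> q) & q) holds vacuously. ✓
4: successors {2, 4}; ~((~p -> q) & q) there: 2:T, 4:F. ✗
Satisfying worlds: {2, 3}.
So []~((~p -> q) & q) fails at the other 2 worlds.

2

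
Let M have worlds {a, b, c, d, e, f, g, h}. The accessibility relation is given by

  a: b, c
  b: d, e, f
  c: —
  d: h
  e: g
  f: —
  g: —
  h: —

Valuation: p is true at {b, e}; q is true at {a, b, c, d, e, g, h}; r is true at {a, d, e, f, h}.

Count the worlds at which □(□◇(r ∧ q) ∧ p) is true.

4

a: successors {b, c}; □◇(r ∧ q) ∧ p there: b:F, c:F. ✗
b: successors {d, e, f}; □◇(r ∧ q) ∧ p there: d:F, e:F, f:F. ✗
c: no successors, so □(□◇(r ∧ q) ∧ p) holds vacuously. ✓
d: successors {h}; □◇(r ∧ q) ∧ p there: h:F. ✗
e: successors {g}; □◇(r ∧ q) ∧ p there: g:F. ✗
f: no successors, so □(□◇(r ∧ q) ∧ p) holds vacuously. ✓
g: no successors, so □(□◇(r ∧ q) ∧ p) holds vacuously. ✓
h: no successors, so □(□◇(r ∧ q) ∧ p) holds vacuously. ✓
Satisfying worlds: {c, f, g, h}.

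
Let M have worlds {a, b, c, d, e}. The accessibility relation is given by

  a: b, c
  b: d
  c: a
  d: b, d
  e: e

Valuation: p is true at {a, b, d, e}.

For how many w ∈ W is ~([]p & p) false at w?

3

a: []p & p is F. ✓
b: []p & p is T. ✗
c: []p & p is F. ✓
d: []p & p is T. ✗
e: []p & p is T. ✗
Satisfying worlds: {a, c}.
So ~([]p & p) fails at the other 3 worlds.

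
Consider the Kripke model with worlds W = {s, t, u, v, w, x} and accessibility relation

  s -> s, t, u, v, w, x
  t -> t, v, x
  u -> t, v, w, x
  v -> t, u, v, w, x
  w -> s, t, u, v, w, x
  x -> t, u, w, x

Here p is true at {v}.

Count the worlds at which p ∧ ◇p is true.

s: p is F, ◇p is T. ✗
t: p is F, ◇p is T. ✗
u: p is F, ◇p is T. ✗
v: p is T, ◇p is T. ✓
w: p is F, ◇p is T. ✗
x: p is F, ◇p is F. ✗
Satisfying worlds: {v}.

1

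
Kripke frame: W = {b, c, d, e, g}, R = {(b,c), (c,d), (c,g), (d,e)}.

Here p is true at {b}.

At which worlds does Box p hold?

{e, g}

b: successors {c}; p there: c:F. ✗
c: successors {d, g}; p there: d:F, g:F. ✗
d: successors {e}; p there: e:F. ✗
e: no successors, so Box p holds vacuously. ✓
g: no successors, so Box p holds vacuously. ✓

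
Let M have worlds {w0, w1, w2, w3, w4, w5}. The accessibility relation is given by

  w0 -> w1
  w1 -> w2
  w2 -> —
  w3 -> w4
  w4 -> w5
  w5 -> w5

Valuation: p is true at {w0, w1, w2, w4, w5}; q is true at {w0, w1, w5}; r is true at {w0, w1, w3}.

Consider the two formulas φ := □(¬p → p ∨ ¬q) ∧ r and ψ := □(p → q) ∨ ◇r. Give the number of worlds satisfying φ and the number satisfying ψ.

3 and 4

For □(¬p → p ∨ ¬q) ∧ r:
w0: □(¬p → p ∨ ¬q) is T, r is T. ✓
w1: □(¬p → p ∨ ¬q) is T, r is T. ✓
w2: □(¬p → p ∨ ¬q) is T, r is F. ✗
w3: □(¬p → p ∨ ¬q) is T, r is T. ✓
w4: □(¬p → p ∨ ¬q) is T, r is F. ✗
w5: □(¬p → p ∨ ¬q) is T, r is F. ✗
— 3 worlds.
For □(p → q) ∨ ◇r:
w0: □(p → q) is T, ◇r is T. ✓
w1: □(p → q) is F, ◇r is F. ✗
w2: □(p → q) is T, ◇r is F. ✓
w3: □(p → q) is F, ◇r is F. ✗
w4: □(p → q) is T, ◇r is F. ✓
w5: □(p → q) is T, ◇r is F. ✓
— 4 worlds.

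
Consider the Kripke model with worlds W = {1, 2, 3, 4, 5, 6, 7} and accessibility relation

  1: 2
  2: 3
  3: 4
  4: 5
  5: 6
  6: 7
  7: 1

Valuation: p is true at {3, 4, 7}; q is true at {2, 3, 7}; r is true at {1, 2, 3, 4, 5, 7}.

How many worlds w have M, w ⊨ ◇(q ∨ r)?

6

1: successors {2}; q ∨ r there: 2:T. ✓
2: successors {3}; q ∨ r there: 3:T. ✓
3: successors {4}; q ∨ r there: 4:T. ✓
4: successors {5}; q ∨ r there: 5:T. ✓
5: successors {6}; q ∨ r there: 6:F. ✗
6: successors {7}; q ∨ r there: 7:T. ✓
7: successors {1}; q ∨ r there: 1:T. ✓
Satisfying worlds: {1, 2, 3, 4, 6, 7}.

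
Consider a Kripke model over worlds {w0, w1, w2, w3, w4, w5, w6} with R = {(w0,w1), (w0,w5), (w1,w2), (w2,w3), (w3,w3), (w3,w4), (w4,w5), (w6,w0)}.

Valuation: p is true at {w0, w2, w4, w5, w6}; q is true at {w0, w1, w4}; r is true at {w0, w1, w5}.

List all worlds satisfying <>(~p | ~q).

{w0, w1, w2, w3, w4}

w0: successors {w1, w5}; ~p | ~q there: w1:T, w5:T. ✓
w1: successors {w2}; ~p | ~q there: w2:T. ✓
w2: successors {w3}; ~p | ~q there: w3:T. ✓
w3: successors {w3, w4}; ~p | ~q there: w3:T, w4:F. ✓
w4: successors {w5}; ~p | ~q there: w5:T. ✓
w5: no successors, so <>(~p | ~q) fails. ✗
w6: successors {w0}; ~p | ~q there: w0:F. ✗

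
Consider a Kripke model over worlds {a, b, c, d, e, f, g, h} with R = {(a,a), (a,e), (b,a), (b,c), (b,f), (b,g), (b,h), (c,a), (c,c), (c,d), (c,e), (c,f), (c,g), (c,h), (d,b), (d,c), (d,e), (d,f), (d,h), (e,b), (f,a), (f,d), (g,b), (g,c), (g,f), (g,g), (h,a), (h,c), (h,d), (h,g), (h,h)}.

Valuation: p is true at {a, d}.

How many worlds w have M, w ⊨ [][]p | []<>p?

a: [][]p is F, []<>p is F. ✗
b: [][]p is F, []<>p is F. ✗
c: [][]p is F, []<>p is F. ✗
d: [][]p is F, []<>p is F. ✗
e: [][]p is F, []<>p is T. ✓
f: [][]p is F, []<>p is F. ✗
g: [][]p is F, []<>p is F. ✗
h: [][]p is F, []<>p is F. ✗
Satisfying worlds: {e}.

1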